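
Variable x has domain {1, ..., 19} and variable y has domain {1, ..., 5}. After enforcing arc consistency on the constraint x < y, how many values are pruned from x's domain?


For the constraint x < y, x needs a supporting value in y's domain.
x can be at most 4 (one less than y's maximum).
Valid x values from domain: 4 out of 19.
Pruned = 19 - 4 = 15.

15


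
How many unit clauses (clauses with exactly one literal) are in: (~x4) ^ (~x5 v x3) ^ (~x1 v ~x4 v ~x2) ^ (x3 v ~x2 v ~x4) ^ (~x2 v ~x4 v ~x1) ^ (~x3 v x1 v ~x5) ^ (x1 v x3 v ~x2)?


A unit clause contains exactly one literal.
Unit clauses found: (~x4).
Count = 1.

1


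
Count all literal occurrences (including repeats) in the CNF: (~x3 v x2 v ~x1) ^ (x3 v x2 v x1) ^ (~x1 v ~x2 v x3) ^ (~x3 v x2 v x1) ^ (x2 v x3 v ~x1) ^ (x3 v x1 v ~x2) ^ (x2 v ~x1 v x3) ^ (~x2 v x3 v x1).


Clause lengths: 3, 3, 3, 3, 3, 3, 3, 3.
Sum = 3 + 3 + 3 + 3 + 3 + 3 + 3 + 3 = 24.

24


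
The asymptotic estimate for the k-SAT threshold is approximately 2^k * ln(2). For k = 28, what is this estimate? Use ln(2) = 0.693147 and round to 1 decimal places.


Using the asymptotic formula: threshold ~ 2^k * ln(2).
2^28 = 268435456.
268435456 * 0.693147 = 186065231.0.

186065231.0


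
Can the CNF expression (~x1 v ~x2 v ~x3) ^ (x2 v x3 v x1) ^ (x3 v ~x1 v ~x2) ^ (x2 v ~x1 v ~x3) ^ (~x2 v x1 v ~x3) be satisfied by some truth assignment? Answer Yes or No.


Check all 8 possible truth assignments.
Number of satisfying assignments found: 3.
The formula is satisfiable.

Yes


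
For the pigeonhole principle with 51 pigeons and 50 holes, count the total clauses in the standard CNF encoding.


The PHP encoding has two parts:
1) At-least-one-hole clauses: 51 (one per pigeon, each with 50 literals).
2) At-most-one-pigeon-per-hole clauses: 50 holes * C(51,2) = 50 * 1275 = 63750.
Total clauses = 51 + 63750 = 63801.

63801


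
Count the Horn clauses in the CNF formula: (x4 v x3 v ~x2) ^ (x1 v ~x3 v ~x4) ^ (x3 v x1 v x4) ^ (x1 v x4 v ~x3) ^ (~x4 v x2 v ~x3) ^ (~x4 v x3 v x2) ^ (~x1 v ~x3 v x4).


A Horn clause has at most one positive literal.
Clause 1: 2 positive lit(s) -> not Horn
Clause 2: 1 positive lit(s) -> Horn
Clause 3: 3 positive lit(s) -> not Horn
Clause 4: 2 positive lit(s) -> not Horn
Clause 5: 1 positive lit(s) -> Horn
Clause 6: 2 positive lit(s) -> not Horn
Clause 7: 1 positive lit(s) -> Horn
Total Horn clauses = 3.

3


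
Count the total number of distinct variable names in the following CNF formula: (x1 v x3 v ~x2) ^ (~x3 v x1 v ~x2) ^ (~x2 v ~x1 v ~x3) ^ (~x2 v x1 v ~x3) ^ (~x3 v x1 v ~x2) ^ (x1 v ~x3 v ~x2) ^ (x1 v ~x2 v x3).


Identify each distinct variable in the formula.
Variables found: x1, x2, x3.
Total distinct variables = 3.

3


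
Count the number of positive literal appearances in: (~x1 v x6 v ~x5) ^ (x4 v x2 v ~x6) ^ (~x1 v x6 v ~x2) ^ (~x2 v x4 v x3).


Scan each clause for unnegated literals.
Clause 1: 1 positive; Clause 2: 2 positive; Clause 3: 1 positive; Clause 4: 2 positive.
Total positive literal occurrences = 6.

6


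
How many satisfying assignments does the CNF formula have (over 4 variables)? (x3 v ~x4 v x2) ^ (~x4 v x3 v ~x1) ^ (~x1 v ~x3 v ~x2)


Enumerate all 16 truth assignments over 4 variables.
Test each against every clause.
Satisfying assignments found: 11.

11


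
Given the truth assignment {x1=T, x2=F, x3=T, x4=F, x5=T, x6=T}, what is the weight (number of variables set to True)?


The weight is the number of variables assigned True.
True variables: x1, x3, x5, x6.
Weight = 4.

4


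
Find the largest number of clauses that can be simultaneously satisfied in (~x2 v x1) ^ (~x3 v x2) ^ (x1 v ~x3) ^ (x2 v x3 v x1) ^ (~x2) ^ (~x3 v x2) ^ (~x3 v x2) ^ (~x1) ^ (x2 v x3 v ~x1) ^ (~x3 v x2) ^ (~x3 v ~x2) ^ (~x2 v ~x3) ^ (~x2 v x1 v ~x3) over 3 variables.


Enumerate all 8 truth assignments.
For each, count how many of the 13 clauses are satisfied.
The formula is not fully satisfiable, so the maximum is below 13.
Maximum simultaneously satisfiable clauses = 12.

12


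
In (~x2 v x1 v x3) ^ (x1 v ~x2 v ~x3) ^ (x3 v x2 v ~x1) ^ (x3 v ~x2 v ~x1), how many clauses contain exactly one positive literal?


A definite clause has exactly one positive literal.
Clause 1: 2 positive -> not definite
Clause 2: 1 positive -> definite
Clause 3: 2 positive -> not definite
Clause 4: 1 positive -> definite
Definite clause count = 2.

2


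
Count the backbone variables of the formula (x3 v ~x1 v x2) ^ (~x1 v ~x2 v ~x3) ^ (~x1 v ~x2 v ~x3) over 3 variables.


Find all satisfying assignments: 6 model(s).
Check which variables have the same value in every model.
No variable is fixed across all models.
Backbone size = 0.

0


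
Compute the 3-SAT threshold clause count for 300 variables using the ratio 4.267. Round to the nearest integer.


The 3-SAT phase transition occurs at approximately 4.267 clauses per variable.
m = 4.267 * 300 = 1280.1.
Rounded to nearest integer: 1280.

1280


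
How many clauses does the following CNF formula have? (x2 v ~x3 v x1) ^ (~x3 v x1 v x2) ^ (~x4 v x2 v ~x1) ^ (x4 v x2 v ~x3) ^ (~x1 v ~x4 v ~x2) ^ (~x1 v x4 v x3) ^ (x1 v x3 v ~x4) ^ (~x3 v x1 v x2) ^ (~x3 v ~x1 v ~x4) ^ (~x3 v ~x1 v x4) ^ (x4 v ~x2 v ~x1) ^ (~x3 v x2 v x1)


Each group enclosed in parentheses joined by ^ is one clause.
Counting the conjuncts: 12 clauses.

12


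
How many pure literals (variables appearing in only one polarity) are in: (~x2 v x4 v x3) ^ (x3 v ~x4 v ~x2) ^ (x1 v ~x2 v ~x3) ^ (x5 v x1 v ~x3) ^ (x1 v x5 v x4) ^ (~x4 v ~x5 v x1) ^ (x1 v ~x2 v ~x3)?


A pure literal appears in only one polarity across all clauses.
Pure literals: x1 (positive only), x2 (negative only).
Count = 2.

2


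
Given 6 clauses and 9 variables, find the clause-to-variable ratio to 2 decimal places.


Clause-to-variable ratio = clauses / variables.
6 / 9 = 0.67.

0.67


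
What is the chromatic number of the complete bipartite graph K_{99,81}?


K_{99,81} is bipartite by definition: the two parts are independent sets, with every edge crossing between them.
Color all vertices in one part with color 1 and all vertices in the other part with color 2.
Since the graph has at least one edge, one color does not suffice.
Chromatic number = 2.

2


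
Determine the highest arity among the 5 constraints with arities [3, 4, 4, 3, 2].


The arities are: 3, 4, 4, 3, 2.
Scan for the maximum value.
Maximum arity = 4.

4


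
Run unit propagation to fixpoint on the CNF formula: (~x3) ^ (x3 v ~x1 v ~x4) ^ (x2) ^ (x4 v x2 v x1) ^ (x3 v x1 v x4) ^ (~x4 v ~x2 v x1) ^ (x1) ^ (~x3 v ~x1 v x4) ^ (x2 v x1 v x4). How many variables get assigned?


Unit propagation repeatedly assigns the literal in any unit clause, then simplifies.
Assignments in order: x3 = F, x2 = T, x1 = T, x4 = F.
No further unit clauses remain.
Total variables assigned = 4.

4


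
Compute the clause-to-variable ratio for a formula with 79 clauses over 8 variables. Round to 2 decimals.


Clause-to-variable ratio = clauses / variables.
79 / 8 = 9.88.

9.88


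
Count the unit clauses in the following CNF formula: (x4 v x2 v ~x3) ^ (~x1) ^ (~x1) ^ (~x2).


A unit clause contains exactly one literal.
Unit clauses found: (~x1), (~x1), (~x2).
Count = 3.

3


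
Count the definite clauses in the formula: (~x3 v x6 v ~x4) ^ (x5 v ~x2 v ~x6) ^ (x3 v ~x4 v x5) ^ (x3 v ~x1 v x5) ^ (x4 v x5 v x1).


A definite clause has exactly one positive literal.
Clause 1: 1 positive -> definite
Clause 2: 1 positive -> definite
Clause 3: 2 positive -> not definite
Clause 4: 2 positive -> not definite
Clause 5: 3 positive -> not definite
Definite clause count = 2.

2


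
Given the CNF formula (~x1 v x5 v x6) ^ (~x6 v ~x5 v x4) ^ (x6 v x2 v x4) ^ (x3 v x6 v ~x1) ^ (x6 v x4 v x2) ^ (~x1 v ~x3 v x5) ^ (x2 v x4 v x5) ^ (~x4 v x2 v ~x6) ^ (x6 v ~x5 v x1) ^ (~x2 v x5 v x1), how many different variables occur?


Identify each distinct variable in the formula.
Variables found: x1, x2, x3, x4, x5, x6.
Total distinct variables = 6.

6


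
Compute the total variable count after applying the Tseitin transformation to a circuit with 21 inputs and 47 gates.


The Tseitin transformation introduces one auxiliary variable per gate.
Total variables = inputs + gates = 21 + 47 = 68.

68


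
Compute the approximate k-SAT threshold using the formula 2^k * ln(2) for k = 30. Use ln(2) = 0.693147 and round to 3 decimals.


Using the asymptotic formula: threshold ~ 2^k * ln(2).
2^30 = 1073741824.
1073741824 * 0.693147 = 744260924.08.

744260924.08


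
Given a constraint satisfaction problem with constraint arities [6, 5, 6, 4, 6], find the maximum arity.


The arities are: 6, 5, 6, 4, 6.
Scan for the maximum value.
Maximum arity = 6.

6


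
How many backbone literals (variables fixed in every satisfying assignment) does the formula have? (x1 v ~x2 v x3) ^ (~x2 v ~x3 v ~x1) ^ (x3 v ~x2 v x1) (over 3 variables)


Find all satisfying assignments: 6 model(s).
Check which variables have the same value in every model.
No variable is fixed across all models.
Backbone size = 0.

0


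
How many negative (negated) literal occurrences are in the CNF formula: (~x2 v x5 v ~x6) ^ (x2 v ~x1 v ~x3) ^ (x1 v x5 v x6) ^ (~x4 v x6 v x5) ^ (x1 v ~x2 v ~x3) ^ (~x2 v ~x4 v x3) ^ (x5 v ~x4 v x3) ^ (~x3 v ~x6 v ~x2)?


Scan each clause for negated literals.
Clause 1: 2 negative; Clause 2: 2 negative; Clause 3: 0 negative; Clause 4: 1 negative; Clause 5: 2 negative; Clause 6: 2 negative; Clause 7: 1 negative; Clause 8: 3 negative.
Total negative literal occurrences = 13.

13


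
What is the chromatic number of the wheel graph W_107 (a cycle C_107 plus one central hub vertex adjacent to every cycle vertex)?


W_107 consists of the cycle C_107 together with a hub vertex adjacent to every cycle vertex.
The cycle C_107 needs 3 colors (odd cycle -> 3).
The hub is adjacent to every cycle vertex, so it must receive a new color distinct from all of them.
Chromatic number = 3 + 1 = 4.

4


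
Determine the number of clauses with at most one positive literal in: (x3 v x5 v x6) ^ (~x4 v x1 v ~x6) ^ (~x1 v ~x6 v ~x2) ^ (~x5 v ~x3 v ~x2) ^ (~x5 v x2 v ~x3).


A Horn clause has at most one positive literal.
Clause 1: 3 positive lit(s) -> not Horn
Clause 2: 1 positive lit(s) -> Horn
Clause 3: 0 positive lit(s) -> Horn
Clause 4: 0 positive lit(s) -> Horn
Clause 5: 1 positive lit(s) -> Horn
Total Horn clauses = 4.

4


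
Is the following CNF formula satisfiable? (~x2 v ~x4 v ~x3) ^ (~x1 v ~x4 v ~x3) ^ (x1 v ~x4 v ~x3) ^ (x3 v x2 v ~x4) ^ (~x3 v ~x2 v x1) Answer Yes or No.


Check all 16 possible truth assignments.
Number of satisfying assignments found: 9.
The formula is satisfiable.

Yes


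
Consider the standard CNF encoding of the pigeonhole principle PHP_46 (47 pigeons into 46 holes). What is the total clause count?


The PHP encoding has two parts:
1) At-least-one-hole clauses: 47 (one per pigeon, each with 46 literals).
2) At-most-one-pigeon-per-hole clauses: 46 holes * C(47,2) = 46 * 1081 = 49726.
Total clauses = 47 + 49726 = 49773.

49773


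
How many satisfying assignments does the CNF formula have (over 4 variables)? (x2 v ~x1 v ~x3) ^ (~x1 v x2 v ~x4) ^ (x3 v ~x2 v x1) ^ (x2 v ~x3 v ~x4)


Enumerate all 16 truth assignments over 4 variables.
Test each against every clause.
Satisfying assignments found: 10.

10


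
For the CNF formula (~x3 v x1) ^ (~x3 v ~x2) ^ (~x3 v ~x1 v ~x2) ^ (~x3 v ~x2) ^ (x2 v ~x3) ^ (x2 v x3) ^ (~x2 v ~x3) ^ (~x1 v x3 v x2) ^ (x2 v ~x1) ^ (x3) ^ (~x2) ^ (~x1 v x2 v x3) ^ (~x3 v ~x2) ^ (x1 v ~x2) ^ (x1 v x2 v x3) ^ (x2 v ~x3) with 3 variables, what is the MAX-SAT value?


Enumerate all 8 truth assignments.
For each, count how many of the 16 clauses are satisfied.
The formula is not fully satisfiable, so the maximum is below 16.
Maximum simultaneously satisfiable clauses = 14.

14


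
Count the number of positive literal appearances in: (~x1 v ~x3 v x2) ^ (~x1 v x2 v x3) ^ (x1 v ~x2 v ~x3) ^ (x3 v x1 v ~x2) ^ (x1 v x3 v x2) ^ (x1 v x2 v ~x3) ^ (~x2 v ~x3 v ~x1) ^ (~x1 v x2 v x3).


Scan each clause for unnegated literals.
Clause 1: 1 positive; Clause 2: 2 positive; Clause 3: 1 positive; Clause 4: 2 positive; Clause 5: 3 positive; Clause 6: 2 positive; Clause 7: 0 positive; Clause 8: 2 positive.
Total positive literal occurrences = 13.

13


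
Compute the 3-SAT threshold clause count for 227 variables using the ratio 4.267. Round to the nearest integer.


The 3-SAT phase transition occurs at approximately 4.267 clauses per variable.
m = 4.267 * 227 = 968.609.
Rounded to nearest integer: 969.

969


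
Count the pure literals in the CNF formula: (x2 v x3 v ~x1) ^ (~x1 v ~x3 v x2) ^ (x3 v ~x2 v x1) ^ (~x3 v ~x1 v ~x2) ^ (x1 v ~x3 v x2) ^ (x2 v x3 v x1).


A pure literal appears in only one polarity across all clauses.
No pure literals found.
Count = 0.

0


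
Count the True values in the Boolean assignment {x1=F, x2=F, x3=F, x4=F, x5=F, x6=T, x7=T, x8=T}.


The weight is the number of variables assigned True.
True variables: x6, x7, x8.
Weight = 3.

3


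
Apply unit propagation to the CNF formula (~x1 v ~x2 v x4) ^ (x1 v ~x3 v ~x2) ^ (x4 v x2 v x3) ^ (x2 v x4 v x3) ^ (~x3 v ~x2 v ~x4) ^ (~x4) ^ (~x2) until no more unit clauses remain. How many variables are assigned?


Unit propagation repeatedly assigns the literal in any unit clause, then simplifies.
Assignments in order: x4 = F, x2 = F, x3 = T.
No further unit clauses remain.
Total variables assigned = 3.

3


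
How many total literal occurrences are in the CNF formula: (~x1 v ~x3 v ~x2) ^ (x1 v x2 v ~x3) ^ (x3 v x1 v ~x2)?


Clause lengths: 3, 3, 3.
Sum = 3 + 3 + 3 = 9.

9


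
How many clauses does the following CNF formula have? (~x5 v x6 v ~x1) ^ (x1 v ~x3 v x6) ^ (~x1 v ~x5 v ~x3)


Each group enclosed in parentheses joined by ^ is one clause.
Counting the conjuncts: 3 clauses.

3


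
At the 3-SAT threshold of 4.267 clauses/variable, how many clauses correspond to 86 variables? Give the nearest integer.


The 3-SAT phase transition occurs at approximately 4.267 clauses per variable.
m = 4.267 * 86 = 366.962.
Rounded to nearest integer: 367.

367


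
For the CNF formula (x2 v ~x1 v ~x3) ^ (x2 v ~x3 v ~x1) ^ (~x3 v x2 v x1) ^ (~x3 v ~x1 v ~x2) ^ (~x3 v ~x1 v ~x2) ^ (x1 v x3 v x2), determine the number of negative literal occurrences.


Scan each clause for negated literals.
Clause 1: 2 negative; Clause 2: 2 negative; Clause 3: 1 negative; Clause 4: 3 negative; Clause 5: 3 negative; Clause 6: 0 negative.
Total negative literal occurrences = 11.

11


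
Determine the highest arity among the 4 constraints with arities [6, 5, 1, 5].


The arities are: 6, 5, 1, 5.
Scan for the maximum value.
Maximum arity = 6.

6


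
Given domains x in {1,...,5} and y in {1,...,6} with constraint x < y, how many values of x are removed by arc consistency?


For the constraint x < y, x needs a supporting value in y's domain.
x can be at most 5 (one less than y's maximum).
Valid x values from domain: 5 out of 5.
Pruned = 5 - 5 = 0.

0


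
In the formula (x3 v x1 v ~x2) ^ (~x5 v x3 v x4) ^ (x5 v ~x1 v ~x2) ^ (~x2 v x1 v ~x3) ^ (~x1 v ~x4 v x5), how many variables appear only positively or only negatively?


A pure literal appears in only one polarity across all clauses.
Pure literals: x2 (negative only).
Count = 1.

1


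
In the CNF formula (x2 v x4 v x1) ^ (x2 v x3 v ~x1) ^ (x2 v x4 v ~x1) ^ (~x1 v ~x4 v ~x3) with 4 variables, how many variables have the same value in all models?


Find all satisfying assignments: 9 model(s).
Check which variables have the same value in every model.
No variable is fixed across all models.
Backbone size = 0.

0


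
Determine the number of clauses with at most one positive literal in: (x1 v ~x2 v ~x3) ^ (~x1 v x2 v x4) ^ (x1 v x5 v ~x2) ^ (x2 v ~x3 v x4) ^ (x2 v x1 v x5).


A Horn clause has at most one positive literal.
Clause 1: 1 positive lit(s) -> Horn
Clause 2: 2 positive lit(s) -> not Horn
Clause 3: 2 positive lit(s) -> not Horn
Clause 4: 2 positive lit(s) -> not Horn
Clause 5: 3 positive lit(s) -> not Horn
Total Horn clauses = 1.

1


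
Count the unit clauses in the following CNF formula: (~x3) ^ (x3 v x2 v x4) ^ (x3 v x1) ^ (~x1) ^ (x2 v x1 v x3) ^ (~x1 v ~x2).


A unit clause contains exactly one literal.
Unit clauses found: (~x3), (~x1).
Count = 2.

2


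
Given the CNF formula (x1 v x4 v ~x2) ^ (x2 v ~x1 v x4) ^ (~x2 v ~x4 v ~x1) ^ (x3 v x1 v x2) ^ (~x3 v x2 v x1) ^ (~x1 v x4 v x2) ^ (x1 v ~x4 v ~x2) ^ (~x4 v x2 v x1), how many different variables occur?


Identify each distinct variable in the formula.
Variables found: x1, x2, x3, x4.
Total distinct variables = 4.

4


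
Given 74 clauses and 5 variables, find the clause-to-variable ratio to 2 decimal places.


Clause-to-variable ratio = clauses / variables.
74 / 5 = 14.8.

14.8


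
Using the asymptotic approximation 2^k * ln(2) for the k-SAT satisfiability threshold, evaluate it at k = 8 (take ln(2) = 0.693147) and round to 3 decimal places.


Using the asymptotic formula: threshold ~ 2^k * ln(2).
2^8 = 256.
256 * 0.693147 = 177.446.

177.446


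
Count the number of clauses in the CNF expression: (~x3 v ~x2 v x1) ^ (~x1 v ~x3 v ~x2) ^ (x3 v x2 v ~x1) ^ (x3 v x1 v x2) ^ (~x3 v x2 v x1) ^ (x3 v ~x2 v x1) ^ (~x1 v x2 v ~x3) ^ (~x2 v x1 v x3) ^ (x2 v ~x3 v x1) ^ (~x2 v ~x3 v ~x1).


Each group enclosed in parentheses joined by ^ is one clause.
Counting the conjuncts: 10 clauses.

10


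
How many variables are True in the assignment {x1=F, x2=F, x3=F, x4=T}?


The weight is the number of variables assigned True.
True variables: x4.
Weight = 1.

1


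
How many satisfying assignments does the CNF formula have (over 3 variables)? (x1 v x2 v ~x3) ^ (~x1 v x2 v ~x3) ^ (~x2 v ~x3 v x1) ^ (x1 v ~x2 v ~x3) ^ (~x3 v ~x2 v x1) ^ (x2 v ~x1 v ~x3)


Enumerate all 8 truth assignments over 3 variables.
Test each against every clause.
Satisfying assignments found: 5.

5


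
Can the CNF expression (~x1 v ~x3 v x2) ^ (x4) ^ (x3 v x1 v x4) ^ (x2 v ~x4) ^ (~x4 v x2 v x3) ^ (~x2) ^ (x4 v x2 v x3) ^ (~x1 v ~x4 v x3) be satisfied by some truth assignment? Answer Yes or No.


Check all 16 possible truth assignments.
Number of satisfying assignments found: 0.
The formula is unsatisfiable.

No


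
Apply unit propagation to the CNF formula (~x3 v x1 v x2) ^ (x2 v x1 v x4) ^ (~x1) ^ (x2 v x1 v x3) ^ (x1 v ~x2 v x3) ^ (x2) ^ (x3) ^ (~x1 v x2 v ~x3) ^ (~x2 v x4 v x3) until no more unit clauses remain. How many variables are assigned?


Unit propagation repeatedly assigns the literal in any unit clause, then simplifies.
Assignments in order: x1 = F, x2 = T, x3 = T.
No further unit clauses remain.
Total variables assigned = 3.

3


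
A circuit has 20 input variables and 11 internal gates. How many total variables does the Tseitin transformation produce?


The Tseitin transformation introduces one auxiliary variable per gate.
Total variables = inputs + gates = 20 + 11 = 31.

31


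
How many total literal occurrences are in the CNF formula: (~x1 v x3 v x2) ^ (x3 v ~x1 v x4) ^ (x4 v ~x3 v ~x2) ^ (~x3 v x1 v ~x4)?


Clause lengths: 3, 3, 3, 3.
Sum = 3 + 3 + 3 + 3 = 12.

12


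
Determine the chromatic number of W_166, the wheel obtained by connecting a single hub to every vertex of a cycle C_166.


W_166 consists of the cycle C_166 together with a hub vertex adjacent to every cycle vertex.
The cycle C_166 needs 2 colors (even cycle -> 2).
The hub is adjacent to every cycle vertex, so it must receive a new color distinct from all of them.
Chromatic number = 2 + 1 = 3.

3


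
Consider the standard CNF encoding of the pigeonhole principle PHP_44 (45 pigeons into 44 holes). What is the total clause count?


The PHP encoding has two parts:
1) At-least-one-hole clauses: 45 (one per pigeon, each with 44 literals).
2) At-most-one-pigeon-per-hole clauses: 44 holes * C(45,2) = 44 * 990 = 43560.
Total clauses = 45 + 43560 = 43605.

43605


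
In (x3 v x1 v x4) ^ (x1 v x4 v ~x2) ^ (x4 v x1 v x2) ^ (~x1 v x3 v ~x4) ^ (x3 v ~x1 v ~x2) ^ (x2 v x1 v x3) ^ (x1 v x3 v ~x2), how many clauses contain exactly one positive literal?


A definite clause has exactly one positive literal.
Clause 1: 3 positive -> not definite
Clause 2: 2 positive -> not definite
Clause 3: 3 positive -> not definite
Clause 4: 1 positive -> definite
Clause 5: 1 positive -> definite
Clause 6: 3 positive -> not definite
Clause 7: 2 positive -> not definite
Definite clause count = 2.

2


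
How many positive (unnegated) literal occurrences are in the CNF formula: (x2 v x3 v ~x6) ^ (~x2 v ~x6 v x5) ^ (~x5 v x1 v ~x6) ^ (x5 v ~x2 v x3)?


Scan each clause for unnegated literals.
Clause 1: 2 positive; Clause 2: 1 positive; Clause 3: 1 positive; Clause 4: 2 positive.
Total positive literal occurrences = 6.

6


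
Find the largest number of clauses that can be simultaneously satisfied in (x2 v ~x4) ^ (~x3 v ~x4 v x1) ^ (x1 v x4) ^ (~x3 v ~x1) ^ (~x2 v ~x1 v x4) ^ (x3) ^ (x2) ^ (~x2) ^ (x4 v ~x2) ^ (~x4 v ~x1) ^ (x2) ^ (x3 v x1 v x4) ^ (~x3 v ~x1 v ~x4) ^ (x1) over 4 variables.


Enumerate all 16 truth assignments.
For each, count how many of the 14 clauses are satisfied.
The formula is not fully satisfiable, so the maximum is below 14.
Maximum simultaneously satisfiable clauses = 11.

11


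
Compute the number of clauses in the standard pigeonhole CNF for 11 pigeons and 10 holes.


The PHP encoding has two parts:
1) At-least-one-hole clauses: 11 (one per pigeon, each with 10 literals).
2) At-most-one-pigeon-per-hole clauses: 10 holes * C(11,2) = 10 * 55 = 550.
Total clauses = 11 + 550 = 561.

561


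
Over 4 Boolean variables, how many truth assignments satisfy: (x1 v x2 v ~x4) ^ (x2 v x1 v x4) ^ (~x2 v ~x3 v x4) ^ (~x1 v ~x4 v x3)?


Enumerate all 16 truth assignments over 4 variables.
Test each against every clause.
Satisfying assignments found: 8.

8


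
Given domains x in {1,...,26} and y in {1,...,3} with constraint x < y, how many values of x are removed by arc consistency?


For the constraint x < y, x needs a supporting value in y's domain.
x can be at most 2 (one less than y's maximum).
Valid x values from domain: 2 out of 26.
Pruned = 26 - 2 = 24.

24


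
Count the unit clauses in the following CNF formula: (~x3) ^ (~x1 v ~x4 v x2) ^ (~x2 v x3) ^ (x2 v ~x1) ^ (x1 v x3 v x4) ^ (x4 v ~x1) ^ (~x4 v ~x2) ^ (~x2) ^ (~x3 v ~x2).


A unit clause contains exactly one literal.
Unit clauses found: (~x3), (~x2).
Count = 2.

2


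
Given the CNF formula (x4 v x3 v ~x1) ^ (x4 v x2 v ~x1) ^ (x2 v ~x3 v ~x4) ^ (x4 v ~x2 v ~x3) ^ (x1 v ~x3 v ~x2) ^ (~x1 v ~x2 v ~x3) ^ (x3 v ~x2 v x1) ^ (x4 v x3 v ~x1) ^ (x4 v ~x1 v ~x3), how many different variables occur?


Identify each distinct variable in the formula.
Variables found: x1, x2, x3, x4.
Total distinct variables = 4.

4


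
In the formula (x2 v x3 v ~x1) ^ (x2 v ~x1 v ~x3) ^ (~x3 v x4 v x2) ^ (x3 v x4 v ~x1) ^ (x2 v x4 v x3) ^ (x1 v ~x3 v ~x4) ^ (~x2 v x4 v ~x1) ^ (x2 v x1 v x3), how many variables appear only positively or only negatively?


A pure literal appears in only one polarity across all clauses.
No pure literals found.
Count = 0.

0


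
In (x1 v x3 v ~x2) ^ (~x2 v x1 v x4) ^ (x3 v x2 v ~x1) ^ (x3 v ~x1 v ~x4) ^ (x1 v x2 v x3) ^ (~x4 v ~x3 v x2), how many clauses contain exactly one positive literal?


A definite clause has exactly one positive literal.
Clause 1: 2 positive -> not definite
Clause 2: 2 positive -> not definite
Clause 3: 2 positive -> not definite
Clause 4: 1 positive -> definite
Clause 5: 3 positive -> not definite
Clause 6: 1 positive -> definite
Definite clause count = 2.

2


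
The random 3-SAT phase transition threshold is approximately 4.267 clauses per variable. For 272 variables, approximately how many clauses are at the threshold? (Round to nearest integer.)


The 3-SAT phase transition occurs at approximately 4.267 clauses per variable.
m = 4.267 * 272 = 1160.624.
Rounded to nearest integer: 1161.

1161


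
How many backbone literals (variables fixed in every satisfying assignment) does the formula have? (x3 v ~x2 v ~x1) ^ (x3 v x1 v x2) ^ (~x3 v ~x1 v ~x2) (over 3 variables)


Find all satisfying assignments: 5 model(s).
Check which variables have the same value in every model.
No variable is fixed across all models.
Backbone size = 0.

0


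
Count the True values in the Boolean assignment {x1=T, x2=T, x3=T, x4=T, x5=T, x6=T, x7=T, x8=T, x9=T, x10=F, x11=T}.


The weight is the number of variables assigned True.
True variables: x1, x2, x3, x4, x5, x6, x7, x8, x9, x11.
Weight = 10.

10


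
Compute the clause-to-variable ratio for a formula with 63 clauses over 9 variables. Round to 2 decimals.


Clause-to-variable ratio = clauses / variables.
63 / 9 = 7.0.

7.0


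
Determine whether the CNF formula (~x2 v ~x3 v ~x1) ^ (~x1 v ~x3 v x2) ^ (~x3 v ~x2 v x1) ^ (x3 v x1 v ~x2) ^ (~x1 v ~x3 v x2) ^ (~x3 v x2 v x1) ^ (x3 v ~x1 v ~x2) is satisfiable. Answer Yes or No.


Check all 8 possible truth assignments.
Number of satisfying assignments found: 2.
The formula is satisfiable.

Yes


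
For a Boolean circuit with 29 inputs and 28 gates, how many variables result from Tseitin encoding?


The Tseitin transformation introduces one auxiliary variable per gate.
Total variables = inputs + gates = 29 + 28 = 57.

57


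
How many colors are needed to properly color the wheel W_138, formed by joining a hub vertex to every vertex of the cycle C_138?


W_138 consists of the cycle C_138 together with a hub vertex adjacent to every cycle vertex.
The cycle C_138 needs 2 colors (even cycle -> 2).
The hub is adjacent to every cycle vertex, so it must receive a new color distinct from all of them.
Chromatic number = 2 + 1 = 3.

3


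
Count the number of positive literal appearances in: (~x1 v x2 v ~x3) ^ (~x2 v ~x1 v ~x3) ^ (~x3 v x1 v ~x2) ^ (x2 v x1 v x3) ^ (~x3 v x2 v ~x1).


Scan each clause for unnegated literals.
Clause 1: 1 positive; Clause 2: 0 positive; Clause 3: 1 positive; Clause 4: 3 positive; Clause 5: 1 positive.
Total positive literal occurrences = 6.

6


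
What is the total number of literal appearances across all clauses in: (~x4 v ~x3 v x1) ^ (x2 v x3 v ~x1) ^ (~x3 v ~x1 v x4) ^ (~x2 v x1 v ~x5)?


Clause lengths: 3, 3, 3, 3.
Sum = 3 + 3 + 3 + 3 = 12.

12


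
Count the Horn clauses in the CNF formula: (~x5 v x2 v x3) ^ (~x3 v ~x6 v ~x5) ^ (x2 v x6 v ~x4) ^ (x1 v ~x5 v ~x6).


A Horn clause has at most one positive literal.
Clause 1: 2 positive lit(s) -> not Horn
Clause 2: 0 positive lit(s) -> Horn
Clause 3: 2 positive lit(s) -> not Horn
Clause 4: 1 positive lit(s) -> Horn
Total Horn clauses = 2.

2


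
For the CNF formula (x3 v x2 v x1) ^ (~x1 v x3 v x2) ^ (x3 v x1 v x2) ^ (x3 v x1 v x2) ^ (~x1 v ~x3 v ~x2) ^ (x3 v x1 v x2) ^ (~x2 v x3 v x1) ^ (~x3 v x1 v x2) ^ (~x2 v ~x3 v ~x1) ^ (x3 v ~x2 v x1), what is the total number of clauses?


Each group enclosed in parentheses joined by ^ is one clause.
Counting the conjuncts: 10 clauses.

10


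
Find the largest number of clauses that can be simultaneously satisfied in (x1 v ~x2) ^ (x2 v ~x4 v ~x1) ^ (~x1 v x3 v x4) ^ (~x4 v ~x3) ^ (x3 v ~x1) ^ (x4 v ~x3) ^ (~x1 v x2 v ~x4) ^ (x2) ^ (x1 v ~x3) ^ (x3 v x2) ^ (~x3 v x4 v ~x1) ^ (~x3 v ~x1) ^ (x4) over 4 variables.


Enumerate all 16 truth assignments.
For each, count how many of the 13 clauses are satisfied.
The formula is not fully satisfiable, so the maximum is below 13.
Maximum simultaneously satisfiable clauses = 12.

12


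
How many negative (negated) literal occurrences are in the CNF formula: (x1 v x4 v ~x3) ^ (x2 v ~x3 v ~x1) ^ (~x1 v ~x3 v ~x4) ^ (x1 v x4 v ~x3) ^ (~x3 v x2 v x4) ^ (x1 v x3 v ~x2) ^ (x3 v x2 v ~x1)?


Scan each clause for negated literals.
Clause 1: 1 negative; Clause 2: 2 negative; Clause 3: 3 negative; Clause 4: 1 negative; Clause 5: 1 negative; Clause 6: 1 negative; Clause 7: 1 negative.
Total negative literal occurrences = 10.

10


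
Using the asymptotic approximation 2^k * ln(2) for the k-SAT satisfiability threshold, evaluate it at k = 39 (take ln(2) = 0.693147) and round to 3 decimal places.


Using the asymptotic formula: threshold ~ 2^k * ln(2).
2^39 = 549755813888.
549755813888 * 0.693147 = 381061593129.026.

381061593129.026


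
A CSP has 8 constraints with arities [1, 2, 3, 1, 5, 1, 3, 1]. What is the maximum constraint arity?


The arities are: 1, 2, 3, 1, 5, 1, 3, 1.
Scan for the maximum value.
Maximum arity = 5.

5


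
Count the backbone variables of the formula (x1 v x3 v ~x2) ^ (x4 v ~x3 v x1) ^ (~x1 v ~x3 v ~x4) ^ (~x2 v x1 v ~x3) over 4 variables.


Find all satisfying assignments: 9 model(s).
Check which variables have the same value in every model.
No variable is fixed across all models.
Backbone size = 0.

0


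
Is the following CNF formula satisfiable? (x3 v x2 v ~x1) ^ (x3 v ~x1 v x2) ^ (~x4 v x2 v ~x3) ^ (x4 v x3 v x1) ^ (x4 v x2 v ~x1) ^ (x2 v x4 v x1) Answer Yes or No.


Check all 16 possible truth assignments.
Number of satisfying assignments found: 8.
The formula is satisfiable.

Yes


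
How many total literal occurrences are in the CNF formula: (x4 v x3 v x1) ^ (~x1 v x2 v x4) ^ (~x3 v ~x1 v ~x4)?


Clause lengths: 3, 3, 3.
Sum = 3 + 3 + 3 = 9.

9


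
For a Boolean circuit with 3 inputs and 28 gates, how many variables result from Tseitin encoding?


The Tseitin transformation introduces one auxiliary variable per gate.
Total variables = inputs + gates = 3 + 28 = 31.

31


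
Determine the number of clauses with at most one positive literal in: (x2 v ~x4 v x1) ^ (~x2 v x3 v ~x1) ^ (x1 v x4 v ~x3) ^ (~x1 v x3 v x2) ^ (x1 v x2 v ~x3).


A Horn clause has at most one positive literal.
Clause 1: 2 positive lit(s) -> not Horn
Clause 2: 1 positive lit(s) -> Horn
Clause 3: 2 positive lit(s) -> not Horn
Clause 4: 2 positive lit(s) -> not Horn
Clause 5: 2 positive lit(s) -> not Horn
Total Horn clauses = 1.

1


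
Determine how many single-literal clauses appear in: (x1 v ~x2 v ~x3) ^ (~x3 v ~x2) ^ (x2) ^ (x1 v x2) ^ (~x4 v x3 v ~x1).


A unit clause contains exactly one literal.
Unit clauses found: (x2).
Count = 1.

1


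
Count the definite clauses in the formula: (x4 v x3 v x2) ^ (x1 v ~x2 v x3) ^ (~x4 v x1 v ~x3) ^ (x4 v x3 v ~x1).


A definite clause has exactly one positive literal.
Clause 1: 3 positive -> not definite
Clause 2: 2 positive -> not definite
Clause 3: 1 positive -> definite
Clause 4: 2 positive -> not definite
Definite clause count = 1.

1


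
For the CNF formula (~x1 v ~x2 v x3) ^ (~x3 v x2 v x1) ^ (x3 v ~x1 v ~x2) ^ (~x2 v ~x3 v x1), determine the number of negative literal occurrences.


Scan each clause for negated literals.
Clause 1: 2 negative; Clause 2: 1 negative; Clause 3: 2 negative; Clause 4: 2 negative.
Total negative literal occurrences = 7.

7


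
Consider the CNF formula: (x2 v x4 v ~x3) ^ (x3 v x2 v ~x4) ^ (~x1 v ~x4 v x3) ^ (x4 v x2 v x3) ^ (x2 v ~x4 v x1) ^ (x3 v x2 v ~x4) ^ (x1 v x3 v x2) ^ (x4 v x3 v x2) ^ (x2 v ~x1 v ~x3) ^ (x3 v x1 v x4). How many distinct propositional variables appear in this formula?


Identify each distinct variable in the formula.
Variables found: x1, x2, x3, x4.
Total distinct variables = 4.

4


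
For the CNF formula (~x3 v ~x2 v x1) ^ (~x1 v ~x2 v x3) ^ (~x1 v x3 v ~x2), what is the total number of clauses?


Each group enclosed in parentheses joined by ^ is one clause.
Counting the conjuncts: 3 clauses.

3


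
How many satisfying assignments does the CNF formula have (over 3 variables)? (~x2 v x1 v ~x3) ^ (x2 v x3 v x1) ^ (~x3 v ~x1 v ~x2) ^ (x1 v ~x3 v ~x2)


Enumerate all 8 truth assignments over 3 variables.
Test each against every clause.
Satisfying assignments found: 5.

5


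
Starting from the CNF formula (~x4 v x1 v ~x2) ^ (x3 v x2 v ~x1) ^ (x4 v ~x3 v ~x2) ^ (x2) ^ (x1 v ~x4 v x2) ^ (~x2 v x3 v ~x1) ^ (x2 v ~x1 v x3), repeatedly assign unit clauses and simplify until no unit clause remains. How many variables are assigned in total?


Unit propagation repeatedly assigns the literal in any unit clause, then simplifies.
Assignments in order: x2 = T.
No further unit clauses remain.
Total variables assigned = 1.

1


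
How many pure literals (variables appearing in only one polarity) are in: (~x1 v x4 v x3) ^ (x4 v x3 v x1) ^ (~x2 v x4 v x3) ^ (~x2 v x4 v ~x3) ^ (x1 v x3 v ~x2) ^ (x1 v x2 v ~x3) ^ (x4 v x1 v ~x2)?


A pure literal appears in only one polarity across all clauses.
Pure literals: x4 (positive only).
Count = 1.

1


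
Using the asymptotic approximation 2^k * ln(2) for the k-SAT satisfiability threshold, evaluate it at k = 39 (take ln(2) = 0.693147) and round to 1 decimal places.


Using the asymptotic formula: threshold ~ 2^k * ln(2).
2^39 = 549755813888.
549755813888 * 0.693147 = 381061593129.0.

381061593129.0


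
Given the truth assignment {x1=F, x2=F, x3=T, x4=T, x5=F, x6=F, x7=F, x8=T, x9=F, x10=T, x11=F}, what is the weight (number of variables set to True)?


The weight is the number of variables assigned True.
True variables: x3, x4, x8, x10.
Weight = 4.

4


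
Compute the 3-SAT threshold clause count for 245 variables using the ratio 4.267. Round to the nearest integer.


The 3-SAT phase transition occurs at approximately 4.267 clauses per variable.
m = 4.267 * 245 = 1045.415.
Rounded to nearest integer: 1045.

1045


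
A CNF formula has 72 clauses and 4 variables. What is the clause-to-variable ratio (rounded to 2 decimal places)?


Clause-to-variable ratio = clauses / variables.
72 / 4 = 18.0.

18.0


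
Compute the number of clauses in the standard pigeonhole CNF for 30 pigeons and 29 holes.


The PHP encoding has two parts:
1) At-least-one-hole clauses: 30 (one per pigeon, each with 29 literals).
2) At-most-one-pigeon-per-hole clauses: 29 holes * C(30,2) = 29 * 435 = 12615.
Total clauses = 30 + 12615 = 12645.

12645


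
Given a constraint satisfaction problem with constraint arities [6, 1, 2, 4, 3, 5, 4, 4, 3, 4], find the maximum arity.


The arities are: 6, 1, 2, 4, 3, 5, 4, 4, 3, 4.
Scan for the maximum value.
Maximum arity = 6.

6


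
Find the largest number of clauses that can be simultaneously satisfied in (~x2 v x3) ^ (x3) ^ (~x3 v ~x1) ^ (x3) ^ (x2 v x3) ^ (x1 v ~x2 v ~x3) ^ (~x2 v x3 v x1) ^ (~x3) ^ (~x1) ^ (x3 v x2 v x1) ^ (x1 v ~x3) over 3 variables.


Enumerate all 8 truth assignments.
For each, count how many of the 11 clauses are satisfied.
The formula is not fully satisfiable, so the maximum is below 11.
Maximum simultaneously satisfiable clauses = 9.

9


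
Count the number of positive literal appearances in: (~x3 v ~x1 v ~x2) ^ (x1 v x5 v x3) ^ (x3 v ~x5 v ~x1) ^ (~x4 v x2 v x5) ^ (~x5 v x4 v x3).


Scan each clause for unnegated literals.
Clause 1: 0 positive; Clause 2: 3 positive; Clause 3: 1 positive; Clause 4: 2 positive; Clause 5: 2 positive.
Total positive literal occurrences = 8.

8


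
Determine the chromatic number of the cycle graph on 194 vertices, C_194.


A cycle on an even number of vertices is bipartite: alternate two colors around the cycle.
Since 194 is even, two colors suffice, and at least two are needed because the graph has edges.
Chromatic number = 2.

2


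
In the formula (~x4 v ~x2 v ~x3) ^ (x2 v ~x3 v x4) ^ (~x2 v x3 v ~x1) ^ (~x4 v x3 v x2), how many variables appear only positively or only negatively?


A pure literal appears in only one polarity across all clauses.
Pure literals: x1 (negative only).
Count = 1.

1


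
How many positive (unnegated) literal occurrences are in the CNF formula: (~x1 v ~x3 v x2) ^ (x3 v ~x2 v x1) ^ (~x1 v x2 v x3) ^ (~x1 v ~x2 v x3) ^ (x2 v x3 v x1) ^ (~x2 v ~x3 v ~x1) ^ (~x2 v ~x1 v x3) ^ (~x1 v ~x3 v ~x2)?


Scan each clause for unnegated literals.
Clause 1: 1 positive; Clause 2: 2 positive; Clause 3: 2 positive; Clause 4: 1 positive; Clause 5: 3 positive; Clause 6: 0 positive; Clause 7: 1 positive; Clause 8: 0 positive.
Total positive literal occurrences = 10.

10


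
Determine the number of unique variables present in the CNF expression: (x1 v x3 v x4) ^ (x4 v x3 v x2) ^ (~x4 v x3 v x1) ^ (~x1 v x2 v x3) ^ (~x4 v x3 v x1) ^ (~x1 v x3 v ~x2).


Identify each distinct variable in the formula.
Variables found: x1, x2, x3, x4.
Total distinct variables = 4.

4


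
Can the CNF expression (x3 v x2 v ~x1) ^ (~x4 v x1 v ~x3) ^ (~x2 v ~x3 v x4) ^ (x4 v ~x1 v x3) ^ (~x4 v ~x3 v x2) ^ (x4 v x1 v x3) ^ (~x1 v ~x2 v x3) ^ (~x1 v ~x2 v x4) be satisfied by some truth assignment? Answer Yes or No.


Check all 16 possible truth assignments.
Number of satisfying assignments found: 5.
The formula is satisfiable.

Yes


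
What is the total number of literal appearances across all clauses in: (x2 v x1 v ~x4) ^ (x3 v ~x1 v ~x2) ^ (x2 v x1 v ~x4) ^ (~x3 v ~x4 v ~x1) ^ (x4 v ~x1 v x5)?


Clause lengths: 3, 3, 3, 3, 3.
Sum = 3 + 3 + 3 + 3 + 3 = 15.

15


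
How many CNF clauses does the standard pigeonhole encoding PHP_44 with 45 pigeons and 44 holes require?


The PHP encoding has two parts:
1) At-least-one-hole clauses: 45 (one per pigeon, each with 44 literals).
2) At-most-one-pigeon-per-hole clauses: 44 holes * C(45,2) = 44 * 990 = 43560.
Total clauses = 45 + 43560 = 43605.

43605


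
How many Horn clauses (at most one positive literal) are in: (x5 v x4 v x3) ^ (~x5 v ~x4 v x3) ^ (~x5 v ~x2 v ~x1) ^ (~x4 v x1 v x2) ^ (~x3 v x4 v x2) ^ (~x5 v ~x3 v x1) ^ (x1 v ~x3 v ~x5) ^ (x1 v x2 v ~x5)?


A Horn clause has at most one positive literal.
Clause 1: 3 positive lit(s) -> not Horn
Clause 2: 1 positive lit(s) -> Horn
Clause 3: 0 positive lit(s) -> Horn
Clause 4: 2 positive lit(s) -> not Horn
Clause 5: 2 positive lit(s) -> not Horn
Clause 6: 1 positive lit(s) -> Horn
Clause 7: 1 positive lit(s) -> Horn
Clause 8: 2 positive lit(s) -> not Horn
Total Horn clauses = 4.

4


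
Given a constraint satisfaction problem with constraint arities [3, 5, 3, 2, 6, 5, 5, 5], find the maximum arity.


The arities are: 3, 5, 3, 2, 6, 5, 5, 5.
Scan for the maximum value.
Maximum arity = 6.

6


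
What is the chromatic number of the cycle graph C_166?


A cycle on an even number of vertices is bipartite: alternate two colors around the cycle.
Since 166 is even, two colors suffice, and at least two are needed because the graph has edges.
Chromatic number = 2.

2


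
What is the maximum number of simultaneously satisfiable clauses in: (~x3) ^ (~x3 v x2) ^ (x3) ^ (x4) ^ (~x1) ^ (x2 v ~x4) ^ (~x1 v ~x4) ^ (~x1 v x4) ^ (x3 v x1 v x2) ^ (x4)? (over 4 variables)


Enumerate all 16 truth assignments.
For each, count how many of the 10 clauses are satisfied.
The formula is not fully satisfiable, so the maximum is below 10.
Maximum simultaneously satisfiable clauses = 9.

9


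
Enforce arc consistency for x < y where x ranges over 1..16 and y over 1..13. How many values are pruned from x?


For the constraint x < y, x needs a supporting value in y's domain.
x can be at most 12 (one less than y's maximum).
Valid x values from domain: 12 out of 16.
Pruned = 16 - 12 = 4.

4


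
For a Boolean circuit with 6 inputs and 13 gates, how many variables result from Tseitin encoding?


The Tseitin transformation introduces one auxiliary variable per gate.
Total variables = inputs + gates = 6 + 13 = 19.

19


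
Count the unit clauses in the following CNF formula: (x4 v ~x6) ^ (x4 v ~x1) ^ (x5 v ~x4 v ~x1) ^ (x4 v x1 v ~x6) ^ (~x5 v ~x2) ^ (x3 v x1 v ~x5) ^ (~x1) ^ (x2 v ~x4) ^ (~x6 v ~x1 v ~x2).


A unit clause contains exactly one literal.
Unit clauses found: (~x1).
Count = 1.

1


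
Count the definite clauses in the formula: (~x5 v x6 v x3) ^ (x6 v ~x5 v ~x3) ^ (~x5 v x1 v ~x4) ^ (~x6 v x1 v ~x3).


A definite clause has exactly one positive literal.
Clause 1: 2 positive -> not definite
Clause 2: 1 positive -> definite
Clause 3: 1 positive -> definite
Clause 4: 1 positive -> definite
Definite clause count = 3.

3
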